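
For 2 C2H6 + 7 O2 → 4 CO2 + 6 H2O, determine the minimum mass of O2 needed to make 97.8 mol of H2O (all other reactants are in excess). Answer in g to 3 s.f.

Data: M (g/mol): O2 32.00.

n(H2O) = 97.80 mol
n(O2) = (7/6) × 97.80 = 114.1 mol
mass = 114.1 × 32.00 = 3651 g

3650 g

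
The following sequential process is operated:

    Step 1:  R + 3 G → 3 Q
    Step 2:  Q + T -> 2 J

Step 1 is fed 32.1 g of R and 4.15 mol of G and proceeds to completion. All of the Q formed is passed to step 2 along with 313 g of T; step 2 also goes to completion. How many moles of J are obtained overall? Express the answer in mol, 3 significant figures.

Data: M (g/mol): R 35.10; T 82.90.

5.49 mol

Step 1:
n(R) = 32.10 / 35.10 = 0.9145 mol
n(G) = 4.150 mol
n/ν for R = 0.9145/1 = 0.9145
n/ν for G = 4.150/3 = 1.383
Smallest n/ν is R → limiting reagent.
n(Q) produced = (3/1) × 0.9145 = 2.744 mol
Step 2:
n(Q) available = 2.744 mol
n(T) = 313.0 / 82.90 = 3.776 mol
n/ν for Q = 2.744/1 = 2.744
n/ν for T = 3.776/1 = 3.776
Smallest n/ν is Q → limiting reagent.
n(J) = (2/1) × 2.744 = 5.488 mol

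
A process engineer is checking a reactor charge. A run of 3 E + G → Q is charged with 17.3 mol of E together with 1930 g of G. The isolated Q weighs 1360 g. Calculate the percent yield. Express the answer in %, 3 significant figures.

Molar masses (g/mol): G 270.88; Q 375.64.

n(E) = 17.30 mol
n(G) = 1930 / 270.88 = 7.125 mol
n/ν for E = 17.30/3 = 5.767
n/ν for G = 7.125/1 = 7.125
Smallest n/ν is E → limiting reagent.
theoretical n(Q) = (1/3) × 17.30 = 5.767 mol → 2166 g
% yield = 1360 / 2166 × 100 = 62.79 %

62.8 %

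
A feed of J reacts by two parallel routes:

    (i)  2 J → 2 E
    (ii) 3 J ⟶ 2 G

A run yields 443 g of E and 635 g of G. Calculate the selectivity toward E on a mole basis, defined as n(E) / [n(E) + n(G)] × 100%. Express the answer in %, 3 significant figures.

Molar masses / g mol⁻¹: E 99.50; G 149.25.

n(E) = 443 / 99.50 = 4.452 mol
n(G) = 635 / 149.25 = 4.255 mol
selectivity = 4.452/(4.452+4.255) × 100 = 51.13 %

51.1 %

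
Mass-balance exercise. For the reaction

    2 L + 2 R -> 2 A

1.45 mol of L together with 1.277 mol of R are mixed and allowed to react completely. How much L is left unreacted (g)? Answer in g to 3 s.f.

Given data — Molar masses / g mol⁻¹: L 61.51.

n(L) = 1.450 mol
n(R) = 1.277 mol
n/ν for L = 1.450/2 = 0.7250
n/ν for R = 1.277/2 = 0.6385
Smallest n/ν is R → limiting reagent.
L consumed = (2/2) × 1.277 = 1.277 mol
L remaining = 1.450 − 1.277 = 0.1730 mol
mass = 0.1730 × 61.51 = 10.64 g

10.6 g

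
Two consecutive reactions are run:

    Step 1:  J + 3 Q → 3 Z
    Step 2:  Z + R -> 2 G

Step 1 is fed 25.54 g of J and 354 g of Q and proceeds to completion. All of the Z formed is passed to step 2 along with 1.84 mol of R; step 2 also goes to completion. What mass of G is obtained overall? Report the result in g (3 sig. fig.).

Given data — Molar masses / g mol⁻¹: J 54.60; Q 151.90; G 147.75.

415 g

Step 1:
n(J) = 25.54 / 54.60 = 0.4678 mol
n(Q) = 354.0 / 151.90 = 2.330 mol
n/ν → J: 0.4678, Q: 0.7767; J is limiting.
n(Z) produced = (3/1) × 0.4678 = 1.403 mol
Step 2:
n(Z) available = 1.403 mol
n(R) = 1.840 mol
n/ν → Z: 1.403, R: 1.840; Z is limiting.
n(G) = (2/1) × 1.403 = 2.806 mol
mass = 2.806 × 147.75 = 414.6 g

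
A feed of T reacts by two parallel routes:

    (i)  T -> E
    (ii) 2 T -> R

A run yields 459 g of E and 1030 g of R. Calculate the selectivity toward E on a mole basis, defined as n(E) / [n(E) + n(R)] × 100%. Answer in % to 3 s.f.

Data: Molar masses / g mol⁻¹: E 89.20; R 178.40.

n(E) = 459 / 89.20 = 5.146 mol
n(R) = 1030 / 178.40 = 5.774 mol
selectivity = 5.146/(5.146+5.774) × 100 = 47.12 %

47.1 %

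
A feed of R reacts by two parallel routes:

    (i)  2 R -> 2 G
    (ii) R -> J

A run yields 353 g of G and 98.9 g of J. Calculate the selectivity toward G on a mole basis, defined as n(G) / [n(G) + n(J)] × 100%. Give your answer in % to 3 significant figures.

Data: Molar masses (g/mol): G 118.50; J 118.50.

n(G) = 353 / 118.50 = 2.979 mol
n(J) = 98.9 / 118.50 = 0.8346 mol
selectivity = 2.979/(2.979+0.8346) × 100 = 78.12 %

78.1 %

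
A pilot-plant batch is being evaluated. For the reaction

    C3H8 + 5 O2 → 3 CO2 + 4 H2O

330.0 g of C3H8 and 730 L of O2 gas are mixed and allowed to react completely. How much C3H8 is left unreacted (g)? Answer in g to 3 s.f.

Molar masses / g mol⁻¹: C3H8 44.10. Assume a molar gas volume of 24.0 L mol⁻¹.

n(C3H8) = 330.0 / 44.10 = 7.483 mol
n(O2) = 730.0 / 24.0 = 30.42 mol
n/ν for C3H8 = 7.483/1 = 7.483
n/ν for O2 = 30.42/5 = 6.084
Smallest n/ν is O2 → limiting reagent.
C3H8 consumed = (1/5) × 30.42 = 6.084 mol
C3H8 remaining = 7.483 − 6.084 = 1.399 mol
mass = 1.399 × 44.10 = 61.70 g

61.7 g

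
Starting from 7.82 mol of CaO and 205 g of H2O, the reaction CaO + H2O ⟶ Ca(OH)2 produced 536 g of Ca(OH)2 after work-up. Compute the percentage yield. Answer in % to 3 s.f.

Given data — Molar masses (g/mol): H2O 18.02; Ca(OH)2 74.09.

n(CaO) = 7.820 mol
n(H2O) = 205.0 / 18.02 = 11.38 mol
n/ν for CaO = 7.820/1 = 7.820
n/ν for H2O = 11.38/1 = 11.38
Smallest n/ν is CaO → limiting reagent.
theoretical n(Ca(OH)2) = (1/1) × 7.820 = 7.820 mol → 579.4 g
% yield = 536 / 579.4 × 100 = 92.51 %

92.5 %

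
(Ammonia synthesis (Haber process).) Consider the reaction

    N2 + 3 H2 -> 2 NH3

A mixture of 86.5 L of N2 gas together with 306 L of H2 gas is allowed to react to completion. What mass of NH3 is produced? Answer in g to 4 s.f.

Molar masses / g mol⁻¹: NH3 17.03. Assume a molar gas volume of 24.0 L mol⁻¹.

122.8 g

n(N2) = 86.50 / 24.0 = 3.604 mol
n(H2) = 306.0 / 24.0 = 12.75 mol
n/ν for N2 = 3.604/1 = 3.604
n/ν for H2 = 12.75/3 = 4.250
Smallest n/ν is N2 → limiting reagent.
n(NH3) = (2/1) × 3.604 = 7.208 mol
mass = 7.208 × 17.03 = 122.8 g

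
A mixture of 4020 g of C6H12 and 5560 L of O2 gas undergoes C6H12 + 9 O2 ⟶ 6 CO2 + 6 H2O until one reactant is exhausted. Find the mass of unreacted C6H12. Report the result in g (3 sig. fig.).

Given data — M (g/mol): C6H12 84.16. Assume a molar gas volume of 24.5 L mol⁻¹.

n(C6H12) = 4020 / 84.16 = 47.77 mol
n(O2) = 5560 / 24.5 = 226.9 mol
n/ν → C6H12: 47.77, O2: 25.21; O2 is limiting.
C6H12 consumed = (1/9) × 226.9 = 25.21 mol
C6H12 remaining = 47.77 − 25.21 = 22.56 mol
mass = 22.56 × 84.16 = 1899 g

1900 g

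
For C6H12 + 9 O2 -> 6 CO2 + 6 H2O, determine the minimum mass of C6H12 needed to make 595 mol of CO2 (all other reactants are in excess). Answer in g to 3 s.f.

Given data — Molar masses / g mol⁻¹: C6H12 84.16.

n(CO2) = 595.0 mol
n(C6H12) = (1/6) × 595.0 = 99.17 mol
mass = 99.17 × 84.16 = 8346 g

8350 g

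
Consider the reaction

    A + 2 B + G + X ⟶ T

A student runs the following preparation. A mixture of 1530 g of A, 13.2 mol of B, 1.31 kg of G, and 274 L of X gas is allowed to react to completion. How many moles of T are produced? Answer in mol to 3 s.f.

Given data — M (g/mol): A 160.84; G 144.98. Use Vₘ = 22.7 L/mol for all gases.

6.60 mol

n(A) = 1530 / 160.84 = 9.513 mol
n(B) = 13.20 mol
n(G) = 1.310×1000 / 144.98 = 9.036 mol
n(X) = 274.0 / 22.7 = 12.07 mol
n/ν → A: 9.513, B: 6.600, G: 9.036, X: 12.07; B is limiting.
n(T) = (1/2) × 13.20 = 6.600 mol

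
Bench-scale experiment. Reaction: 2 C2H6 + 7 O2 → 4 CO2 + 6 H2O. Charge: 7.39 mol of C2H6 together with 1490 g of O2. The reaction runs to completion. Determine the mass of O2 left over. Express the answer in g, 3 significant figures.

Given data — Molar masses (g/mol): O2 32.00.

662 g

n(C2H6) = 7.390 mol
n(O2) = 1490 / 32.00 = 46.56 mol
n/ν → C2H6: 3.695, O2: 6.651; C2H6 is limiting.
O2 consumed = (7/2) × 7.390 = 25.87 mol
O2 remaining = 46.56 − 25.87 = 20.69 mol
mass = 20.69 × 32.00 = 662.1 g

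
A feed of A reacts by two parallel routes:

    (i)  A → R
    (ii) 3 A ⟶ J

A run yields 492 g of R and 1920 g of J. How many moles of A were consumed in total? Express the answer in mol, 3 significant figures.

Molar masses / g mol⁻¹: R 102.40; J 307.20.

n(R) = 492 / 102.40 = 4.805 mol
n(J) = 1920 / 307.20 = 6.250 mol
n(A) via (i) = (1/1)×4.805 = 4.805 mol
n(A) via (ii) = (3/1)×6.250 = 18.75 mol
total n(A) = 4.805 + 18.75 = 23.56 mol

23.6 mol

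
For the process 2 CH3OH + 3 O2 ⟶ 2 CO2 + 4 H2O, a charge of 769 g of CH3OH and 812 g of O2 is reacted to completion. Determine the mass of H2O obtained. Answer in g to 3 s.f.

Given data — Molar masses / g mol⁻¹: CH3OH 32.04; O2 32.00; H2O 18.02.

610 g

n(CH3OH) = 769.0 / 32.04 = 24.00 mol
n(O2) = 812.0 / 32.00 = 25.38 mol
n/ν for CH3OH = 24.00/2 = 12.00
n/ν for O2 = 25.38/3 = 8.460
Smallest n/ν is O2 → limiting reagent.
n(H2O) = (4/3) × 25.38 = 33.84 mol
mass = 33.84 × 18.02 = 609.8 g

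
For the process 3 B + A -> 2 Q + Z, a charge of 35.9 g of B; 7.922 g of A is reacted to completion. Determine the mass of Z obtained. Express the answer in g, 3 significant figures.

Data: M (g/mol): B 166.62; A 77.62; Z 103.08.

7.40 g

n(B) = 35.90 / 166.62 = 0.2155 mol
n(A) = 7.922 / 77.62 = 0.1021 mol
n/ν → B: 0.07183, A: 0.1021; B is limiting.
n(Z) = (1/3) × 0.2155 = 0.07183 mol
mass = 0.07183 × 103.08 = 7.404 g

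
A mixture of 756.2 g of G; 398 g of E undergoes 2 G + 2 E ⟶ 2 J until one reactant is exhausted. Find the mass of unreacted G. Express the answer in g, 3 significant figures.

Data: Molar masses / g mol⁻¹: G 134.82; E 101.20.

n(G) = 756.2 / 134.82 = 5.609 mol
n(E) = 398.0 / 101.20 = 3.933 mol
n/ν for G = 5.609/2 = 2.805
n/ν for E = 3.933/2 = 1.967
Smallest n/ν is E → limiting reagent.
G consumed = (2/2) × 3.933 = 3.933 mol
G remaining = 5.609 − 3.933 = 1.676 mol
mass = 1.676 × 134.82 = 226.0 g

226 g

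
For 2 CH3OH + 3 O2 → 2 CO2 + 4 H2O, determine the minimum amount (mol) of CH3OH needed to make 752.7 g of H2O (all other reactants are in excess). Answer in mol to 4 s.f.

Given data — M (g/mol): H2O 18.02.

20.89 mol

n(H2O) = 752.7 / 18.02 = 41.77 mol
n(CH3OH) = (2/4) × 41.77 = 20.89 mol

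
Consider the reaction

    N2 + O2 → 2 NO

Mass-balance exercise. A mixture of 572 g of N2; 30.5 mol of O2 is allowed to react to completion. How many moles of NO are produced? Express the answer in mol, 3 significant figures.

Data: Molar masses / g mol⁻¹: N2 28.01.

40.8 mol

n(N2) = 572.0 / 28.01 = 20.42 mol
n(O2) = 30.50 mol
n/ν for N2 = 20.42/1 = 20.42
n/ν for O2 = 30.50/1 = 30.50
Smallest n/ν is N2 → limiting reagent.
n(NO) = (2/1) × 20.42 = 40.84 mol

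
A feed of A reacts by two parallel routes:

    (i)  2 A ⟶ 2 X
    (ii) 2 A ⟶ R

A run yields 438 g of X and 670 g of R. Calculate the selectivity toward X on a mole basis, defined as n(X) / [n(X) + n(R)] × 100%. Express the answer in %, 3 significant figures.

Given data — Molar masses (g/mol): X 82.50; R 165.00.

56.7 %

n(X) = 438 / 82.50 = 5.309 mol
n(R) = 670 / 165.00 = 4.061 mol
selectivity = 5.309/(5.309+4.061) × 100 = 56.66 %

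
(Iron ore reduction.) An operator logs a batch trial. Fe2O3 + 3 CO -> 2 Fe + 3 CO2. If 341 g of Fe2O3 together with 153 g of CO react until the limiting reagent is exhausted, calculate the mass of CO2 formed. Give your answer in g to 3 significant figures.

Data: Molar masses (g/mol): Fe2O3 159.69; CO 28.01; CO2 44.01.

n(Fe2O3) = 341.0 / 159.69 = 2.135 mol
n(CO) = 153.0 / 28.01 = 5.462 mol
n/ν → Fe2O3: 2.135, CO: 1.821; CO is limiting.
n(CO2) = (3/3) × 5.462 = 5.462 mol
mass = 5.462 × 44.01 = 240.4 g

240 g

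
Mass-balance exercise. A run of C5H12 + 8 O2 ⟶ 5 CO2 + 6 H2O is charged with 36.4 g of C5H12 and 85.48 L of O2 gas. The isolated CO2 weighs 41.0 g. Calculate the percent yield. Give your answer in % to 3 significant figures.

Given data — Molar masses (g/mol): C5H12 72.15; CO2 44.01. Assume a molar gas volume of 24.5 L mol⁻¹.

42.7 %

n(C5H12) = 36.40 / 72.15 = 0.5045 mol
n(O2) = 85.48 / 24.5 = 3.489 mol
n/ν for C5H12 = 0.5045/1 = 0.5045
n/ν for O2 = 3.489/8 = 0.4361
Smallest n/ν is O2 → limiting reagent.
theoretical n(CO2) = (5/8) × 3.489 = 2.181 mol → 95.99 g
% yield = 41.0 / 95.99 × 100 = 42.71 %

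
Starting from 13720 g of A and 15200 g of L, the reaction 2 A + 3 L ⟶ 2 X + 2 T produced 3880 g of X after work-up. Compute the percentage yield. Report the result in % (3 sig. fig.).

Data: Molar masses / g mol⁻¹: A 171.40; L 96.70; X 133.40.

n(A) = 13720 / 171.40 = 80.05 mol
n(L) = 15200 / 96.70 = 157.2 mol
n/ν → A: 40.03, L: 52.40; A is limiting.
theoretical n(X) = (2/2) × 80.05 = 80.05 mol → 10680 g
% yield = 3880 / 10680 × 100 = 36.33 %

36.3 %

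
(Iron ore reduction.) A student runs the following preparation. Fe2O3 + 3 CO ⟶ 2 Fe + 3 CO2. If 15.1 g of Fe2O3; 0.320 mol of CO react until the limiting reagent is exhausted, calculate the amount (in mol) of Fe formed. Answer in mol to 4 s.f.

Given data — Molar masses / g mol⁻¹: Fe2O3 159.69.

0.1891 mol

n(Fe2O3) = 15.10 / 159.69 = 0.09456 mol
n(CO) = 0.3200 mol
n/ν for Fe2O3 = 0.09456/1 = 0.09456
n/ν for CO = 0.3200/3 = 0.1067
Smallest n/ν is Fe2O3 → limiting reagent.
n(Fe) = (2/1) × 0.09456 = 0.1891 mol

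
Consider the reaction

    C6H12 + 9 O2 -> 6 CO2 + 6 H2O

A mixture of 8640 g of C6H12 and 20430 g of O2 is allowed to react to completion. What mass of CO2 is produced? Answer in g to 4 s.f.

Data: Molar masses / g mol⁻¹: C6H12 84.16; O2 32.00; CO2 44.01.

18730 g

n(C6H12) = 8640 / 84.16 = 102.7 mol
n(O2) = 20430 / 32.00 = 638.4 mol
n/ν for C6H12 = 102.7/1 = 102.7
n/ν for O2 = 638.4/9 = 70.93
Smallest n/ν is O2 → limiting reagent.
n(CO2) = (6/9) × 638.4 = 425.6 mol
mass = 425.6 × 44.01 = 18730 g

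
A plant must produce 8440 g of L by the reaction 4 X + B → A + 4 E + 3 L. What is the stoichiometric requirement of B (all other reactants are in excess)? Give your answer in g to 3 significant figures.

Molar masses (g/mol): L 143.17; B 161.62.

n(L) = 8440 / 143.17 = 58.95 mol
n(B) = (1/3) × 58.95 = 19.65 mol
mass = 19.65 × 161.62 = 3176 g

3180 g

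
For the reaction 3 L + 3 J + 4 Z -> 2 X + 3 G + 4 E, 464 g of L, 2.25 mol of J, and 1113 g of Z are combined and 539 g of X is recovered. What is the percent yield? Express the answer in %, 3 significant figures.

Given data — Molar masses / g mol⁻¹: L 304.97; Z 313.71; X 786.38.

n(L) = 464.0 / 304.97 = 1.521 mol
n(J) = 2.250 mol
n(Z) = 1113 / 313.71 = 3.548 mol
n/ν → L: 0.5070, J: 0.7500, Z: 0.8870; L is limiting.
theoretical n(X) = (2/3) × 1.521 = 1.014 mol → 797.4 g
% yield = 539 / 797.4 × 100 = 67.59 %

67.6 %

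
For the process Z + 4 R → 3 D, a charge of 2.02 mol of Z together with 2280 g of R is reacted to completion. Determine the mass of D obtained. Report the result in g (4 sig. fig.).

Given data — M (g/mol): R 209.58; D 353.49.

n(Z) = 2.020 mol
n(R) = 2280 / 209.58 = 10.88 mol
n/ν for Z = 2.020/1 = 2.020
n/ν for R = 10.88/4 = 2.720
Smallest n/ν is Z → limiting reagent.
n(D) = (3/1) × 2.020 = 6.060 mol
mass = 6.060 × 353.49 = 2142 g

2142 g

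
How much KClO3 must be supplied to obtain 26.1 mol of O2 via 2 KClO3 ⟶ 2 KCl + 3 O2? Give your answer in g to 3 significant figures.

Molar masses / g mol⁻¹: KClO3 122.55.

2130 g

n(O2) = 26.10 mol
n(KClO3) = (2/3) × 26.10 = 17.40 mol
mass = 17.40 × 122.55 = 2132 g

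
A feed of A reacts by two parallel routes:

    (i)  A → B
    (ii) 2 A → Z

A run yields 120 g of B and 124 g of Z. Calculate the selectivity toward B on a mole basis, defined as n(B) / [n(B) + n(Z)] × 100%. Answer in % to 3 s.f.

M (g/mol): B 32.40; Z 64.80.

65.9 %

n(B) = 120 / 32.40 = 3.704 mol
n(Z) = 124 / 64.80 = 1.914 mol
selectivity = 3.704/(3.704+1.914) × 100 = 65.93 %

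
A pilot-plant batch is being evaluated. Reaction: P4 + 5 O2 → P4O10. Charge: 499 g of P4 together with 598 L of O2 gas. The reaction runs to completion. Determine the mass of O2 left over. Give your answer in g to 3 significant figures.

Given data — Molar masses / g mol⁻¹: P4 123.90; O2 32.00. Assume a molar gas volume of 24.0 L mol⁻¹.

n(P4) = 499.0 / 123.90 = 4.027 mol
n(O2) = 598.0 / 24.0 = 24.92 mol
n/ν → P4: 4.027, O2: 4.984; P4 is limiting.
O2 consumed = (5/1) × 4.027 = 20.14 mol
O2 remaining = 24.92 − 20.14 = 4.780 mol
mass = 4.780 × 32.00 = 153.0 g

153 g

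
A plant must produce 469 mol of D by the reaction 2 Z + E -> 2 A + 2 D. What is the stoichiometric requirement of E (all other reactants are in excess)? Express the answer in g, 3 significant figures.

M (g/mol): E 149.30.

35000 g

n(D) = 469.0 mol
n(E) = (1/2) × 469.0 = 234.5 mol
mass = 234.5 × 149.30 = 35010 g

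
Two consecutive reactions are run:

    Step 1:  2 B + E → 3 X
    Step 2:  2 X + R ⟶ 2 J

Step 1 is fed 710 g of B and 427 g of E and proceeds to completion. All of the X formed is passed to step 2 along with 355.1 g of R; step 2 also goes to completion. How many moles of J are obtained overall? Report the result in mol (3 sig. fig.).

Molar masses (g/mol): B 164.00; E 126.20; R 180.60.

Step 1:
n(B) = 710.0 / 164.00 = 4.329 mol
n(E) = 427.0 / 126.20 = 3.384 mol
n/ν for B = 4.329/2 = 2.165
n/ν for E = 3.384/1 = 3.384
Smallest n/ν is B → limiting reagent.
n(X) produced = (3/2) × 4.329 = 6.494 mol
Step 2:
n(X) available = 6.494 mol
n(R) = 355.1 / 180.60 = 1.966 mol
n/ν for X = 6.494/2 = 3.247
n/ν for R = 1.966/1 = 1.966
Smallest n/ν is R → limiting reagent.
n(J) = (2/1) × 1.966 = 3.932 mol

3.93 mol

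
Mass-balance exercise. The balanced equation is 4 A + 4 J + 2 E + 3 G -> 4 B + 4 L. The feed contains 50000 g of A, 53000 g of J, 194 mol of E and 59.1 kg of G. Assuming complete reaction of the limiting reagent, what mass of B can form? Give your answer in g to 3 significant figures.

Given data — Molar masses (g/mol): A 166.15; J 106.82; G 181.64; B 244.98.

n(A) = 50000 / 166.15 = 300.9 mol
n(J) = 53000 / 106.82 = 496.2 mol
n(E) = 194.0 mol
n(G) = 59.10×1000 / 181.64 = 325.4 mol
n/ν → A: 75.23, J: 124.1, E: 97.00, G: 108.5; A is limiting.
n(B) = (4/4) × 300.9 = 300.9 mol
mass = 300.9 × 244.98 = 73710 g

73700 g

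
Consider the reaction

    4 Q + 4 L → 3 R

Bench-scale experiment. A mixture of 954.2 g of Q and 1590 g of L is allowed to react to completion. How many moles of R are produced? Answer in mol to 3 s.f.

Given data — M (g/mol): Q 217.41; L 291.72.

3.29 mol

n(Q) = 954.2 / 217.41 = 4.389 mol
n(L) = 1590 / 291.72 = 5.450 mol
n/ν for Q = 4.389/4 = 1.097
n/ν for L = 5.450/4 = 1.363
Smallest n/ν is Q → limiting reagent.
n(R) = (3/4) × 4.389 = 3.292 mol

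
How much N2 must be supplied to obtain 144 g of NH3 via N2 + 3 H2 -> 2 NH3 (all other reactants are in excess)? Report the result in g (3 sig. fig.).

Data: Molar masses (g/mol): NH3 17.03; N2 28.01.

n(NH3) = 144 / 17.03 = 8.456 mol
n(N2) = (1/2) × 8.456 = 4.228 mol
mass = 4.228 × 28.01 = 118.4 g

118 g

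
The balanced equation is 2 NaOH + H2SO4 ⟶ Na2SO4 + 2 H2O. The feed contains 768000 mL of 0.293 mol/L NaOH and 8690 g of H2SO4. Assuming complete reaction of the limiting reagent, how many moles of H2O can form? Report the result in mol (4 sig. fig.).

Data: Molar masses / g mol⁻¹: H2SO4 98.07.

n(NaOH) = 0.293 × 768000/1000 = 225.0 mol
n(H2SO4) = 8690 / 98.07 = 88.61 mol
n/ν → NaOH: 112.5, H2SO4: 88.61; H2SO4 is limiting.
n(H2O) = (2/1) × 88.61 = 177.2 mol

177.2 mol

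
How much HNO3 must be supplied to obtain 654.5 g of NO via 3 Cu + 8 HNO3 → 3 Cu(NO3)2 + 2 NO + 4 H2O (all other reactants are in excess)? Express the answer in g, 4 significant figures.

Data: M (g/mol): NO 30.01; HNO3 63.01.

n(NO) = 654.5 / 30.01 = 21.81 mol
n(HNO3) = (8/2) × 21.81 = 87.24 mol
mass = 87.24 × 63.01 = 5497 g

5497 g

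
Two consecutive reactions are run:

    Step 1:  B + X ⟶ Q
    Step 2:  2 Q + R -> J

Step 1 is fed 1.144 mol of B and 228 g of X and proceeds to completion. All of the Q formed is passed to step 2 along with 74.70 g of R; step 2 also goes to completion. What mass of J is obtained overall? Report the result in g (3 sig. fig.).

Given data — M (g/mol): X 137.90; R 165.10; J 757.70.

343 g

Step 1:
n(B) = 1.144 mol
n(X) = 228.0 / 137.90 = 1.653 mol
n/ν for B = 1.144/1 = 1.144
n/ν for X = 1.653/1 = 1.653
Smallest n/ν is B → limiting reagent.
n(Q) produced = (1/1) × 1.144 = 1.144 mol
Step 2:
n(Q) available = 1.144 mol
n(R) = 74.70 / 165.10 = 0.4525 mol
n/ν for Q = 1.144/2 = 0.5720
n/ν for R = 0.4525/1 = 0.4525
Smallest n/ν is R → limiting reagent.
n(J) = (1/1) × 0.4525 = 0.4525 mol
mass = 0.4525 × 757.70 = 342.9 g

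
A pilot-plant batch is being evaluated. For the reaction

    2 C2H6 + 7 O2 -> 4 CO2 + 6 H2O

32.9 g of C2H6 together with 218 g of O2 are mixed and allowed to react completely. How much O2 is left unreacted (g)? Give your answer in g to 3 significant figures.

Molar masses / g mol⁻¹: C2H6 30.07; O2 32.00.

95.5 g

n(C2H6) = 32.90 / 30.07 = 1.094 mol
n(O2) = 218.0 / 32.00 = 6.813 mol
n/ν for C2H6 = 1.094/2 = 0.5470
n/ν for O2 = 6.813/7 = 0.9733
Smallest n/ν is C2H6 → limiting reagent.
O2 consumed = (7/2) × 1.094 = 3.829 mol
O2 remaining = 6.813 − 3.829 = 2.984 mol
mass = 2.984 × 32.00 = 95.49 g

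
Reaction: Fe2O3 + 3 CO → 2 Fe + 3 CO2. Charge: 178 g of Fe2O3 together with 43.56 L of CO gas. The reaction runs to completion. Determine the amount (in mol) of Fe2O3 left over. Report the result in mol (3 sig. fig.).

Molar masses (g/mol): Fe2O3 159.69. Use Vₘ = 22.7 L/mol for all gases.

0.475 mol

n(Fe2O3) = 178.0 / 159.69 = 1.115 mol
n(CO) = 43.56 / 22.7 = 1.919 mol
n/ν for Fe2O3 = 1.115/1 = 1.115
n/ν for CO = 1.919/3 = 0.6397
Smallest n/ν is CO → limiting reagent.
Fe2O3 consumed = (1/3) × 1.919 = 0.6397 mol
Fe2O3 remaining = 1.115 − 0.6397 = 0.4753 mol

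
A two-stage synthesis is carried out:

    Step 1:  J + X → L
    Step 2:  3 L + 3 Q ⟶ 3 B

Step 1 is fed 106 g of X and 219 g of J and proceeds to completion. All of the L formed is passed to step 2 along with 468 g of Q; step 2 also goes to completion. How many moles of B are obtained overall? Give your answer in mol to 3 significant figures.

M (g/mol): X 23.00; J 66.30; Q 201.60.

2.32 mol

Step 1:
n(X) = 106.0 / 23.00 = 4.609 mol
n(J) = 219.0 / 66.30 = 3.303 mol
n/ν for X = 4.609/1 = 4.609
n/ν for J = 3.303/1 = 3.303
Smallest n/ν is J → limiting reagent.
n(L) produced = (1/1) × 3.303 = 3.303 mol
Step 2:
n(L) available = 3.303 mol
n(Q) = 468.0 / 201.60 = 2.321 mol
n/ν for L = 3.303/3 = 1.101
n/ν for Q = 2.321/3 = 0.7737
Smallest n/ν is Q → limiting reagent.
n(B) = (3/3) × 2.321 = 2.321 mol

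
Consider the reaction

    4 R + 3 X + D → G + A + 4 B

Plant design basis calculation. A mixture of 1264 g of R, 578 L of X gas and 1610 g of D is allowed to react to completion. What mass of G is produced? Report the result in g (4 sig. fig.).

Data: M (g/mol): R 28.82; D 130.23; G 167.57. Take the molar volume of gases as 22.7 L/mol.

1422 g

n(R) = 1264 / 28.82 = 43.86 mol
n(X) = 578.0 / 22.7 = 25.46 mol
n(D) = 1610 / 130.23 = 12.36 mol
n/ν for R = 43.86/4 = 10.97
n/ν for X = 25.46/3 = 8.487
n/ν for D = 12.36/1 = 12.36
Smallest n/ν is X → limiting reagent.
n(G) = (1/3) × 25.46 = 8.487 mol
mass = 8.487 × 167.57 = 1422 g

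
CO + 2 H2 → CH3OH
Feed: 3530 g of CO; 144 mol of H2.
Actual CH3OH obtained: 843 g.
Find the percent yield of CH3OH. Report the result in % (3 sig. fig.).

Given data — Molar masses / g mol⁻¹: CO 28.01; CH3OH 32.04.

36.5 %

n(CO) = 3530 / 28.01 = 126.0 mol
n(H2) = 144.0 mol
n/ν for CO = 126.0/1 = 126.0
n/ν for H2 = 144.0/2 = 72.00
Smallest n/ν is H2 → limiting reagent.
theoretical n(CH3OH) = (1/2) × 144.0 = 72.00 mol → 2307 g
% yield = 843 / 2307 × 100 = 36.54 %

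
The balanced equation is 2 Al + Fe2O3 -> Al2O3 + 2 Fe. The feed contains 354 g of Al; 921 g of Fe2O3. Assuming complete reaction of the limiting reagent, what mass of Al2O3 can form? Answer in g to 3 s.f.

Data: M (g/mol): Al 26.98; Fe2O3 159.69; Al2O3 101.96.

588 g

n(Al) = 354.0 / 26.98 = 13.12 mol
n(Fe2O3) = 921.0 / 159.69 = 5.767 mol
n/ν for Al = 13.12/2 = 6.560
n/ν for Fe2O3 = 5.767/1 = 5.767
Smallest n/ν is Fe2O3 → limiting reagent.
n(Al2O3) = (1/1) × 5.767 = 5.767 mol
mass = 5.767 × 101.96 = 588.0 g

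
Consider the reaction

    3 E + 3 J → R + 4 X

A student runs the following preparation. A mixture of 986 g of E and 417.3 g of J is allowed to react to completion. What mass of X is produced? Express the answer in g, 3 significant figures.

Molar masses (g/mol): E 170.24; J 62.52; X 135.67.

n(E) = 986.0 / 170.24 = 5.792 mol
n(J) = 417.3 / 62.52 = 6.675 mol
n/ν for E = 5.792/3 = 1.931
n/ν for J = 6.675/3 = 2.225
Smallest n/ν is E → limiting reagent.
n(X) = (4/3) × 5.792 = 7.723 mol
mass = 7.723 × 135.67 = 1048 g

1050 g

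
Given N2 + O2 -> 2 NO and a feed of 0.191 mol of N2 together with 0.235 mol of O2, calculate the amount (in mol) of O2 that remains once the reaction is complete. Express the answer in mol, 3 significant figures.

n(N2) = 0.1910 mol
n(O2) = 0.2350 mol
n/ν for N2 = 0.1910/1 = 0.1910
n/ν for O2 = 0.2350/1 = 0.2350
Smallest n/ν is N2 → limiting reagent.
O2 consumed = (1/1) × 0.1910 = 0.1910 mol
O2 remaining = 0.2350 − 0.1910 = 0.04400 mol

0.0440 mol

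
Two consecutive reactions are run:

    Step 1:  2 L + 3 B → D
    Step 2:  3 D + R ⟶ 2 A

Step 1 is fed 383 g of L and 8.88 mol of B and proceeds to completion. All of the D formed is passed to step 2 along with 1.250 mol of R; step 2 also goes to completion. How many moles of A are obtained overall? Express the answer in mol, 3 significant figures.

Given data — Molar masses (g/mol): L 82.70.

Step 1:
n(L) = 383.0 / 82.70 = 4.631 mol
n(B) = 8.880 mol
n/ν for L = 4.631/2 = 2.316
n/ν for B = 8.880/3 = 2.960
Smallest n/ν is L → limiting reagent.
n(D) produced = (1/2) × 4.631 = 2.316 mol
Step 2:
n(D) available = 2.316 mol
n(R) = 1.250 mol
n/ν for D = 2.316/3 = 0.7720
n/ν for R = 1.250/1 = 1.250
Smallest n/ν is D → limiting reagent.
n(A) = (2/3) × 2.316 = 1.544 mol

1.54 mol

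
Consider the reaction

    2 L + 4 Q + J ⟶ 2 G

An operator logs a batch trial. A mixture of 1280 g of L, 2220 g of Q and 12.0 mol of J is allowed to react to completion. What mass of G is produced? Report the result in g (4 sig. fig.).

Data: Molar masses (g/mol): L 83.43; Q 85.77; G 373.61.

4835 g

n(L) = 1280 / 83.43 = 15.34 mol
n(Q) = 2220 / 85.77 = 25.88 mol
n(J) = 12.00 mol
n/ν → L: 7.670, Q: 6.470, J: 12.00; Q is limiting.
n(G) = (2/4) × 25.88 = 12.94 mol
mass = 12.94 × 373.61 = 4835 g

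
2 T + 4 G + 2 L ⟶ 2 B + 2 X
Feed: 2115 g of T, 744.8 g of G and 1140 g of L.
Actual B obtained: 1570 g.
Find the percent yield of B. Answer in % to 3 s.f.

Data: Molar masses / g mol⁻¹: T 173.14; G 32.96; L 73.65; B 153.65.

90.4 %

n(T) = 2115 / 173.14 = 12.22 mol
n(G) = 744.8 / 32.96 = 22.60 mol
n(L) = 1140 / 73.65 = 15.48 mol
n/ν for T = 12.22/2 = 6.110
n/ν for G = 22.60/4 = 5.650
n/ν for L = 15.48/2 = 7.740
Smallest n/ν is G → limiting reagent.
theoretical n(B) = (2/4) × 22.60 = 11.30 mol → 1736 g
% yield = 1570 / 1736 × 100 = 90.44 %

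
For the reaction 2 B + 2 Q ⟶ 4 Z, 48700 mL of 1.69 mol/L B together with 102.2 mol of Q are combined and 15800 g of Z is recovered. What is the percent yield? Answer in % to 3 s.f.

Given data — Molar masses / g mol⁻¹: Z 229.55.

41.8 %

n(B) = 1.69 × 48700/1000 = 82.30 mol
n(Q) = 102.2 mol
n/ν → B: 41.15, Q: 51.10; B is limiting.
theoretical n(Z) = (4/2) × 82.30 = 164.6 mol → 37780 g
% yield = 15800 / 37780 × 100 = 41.82 %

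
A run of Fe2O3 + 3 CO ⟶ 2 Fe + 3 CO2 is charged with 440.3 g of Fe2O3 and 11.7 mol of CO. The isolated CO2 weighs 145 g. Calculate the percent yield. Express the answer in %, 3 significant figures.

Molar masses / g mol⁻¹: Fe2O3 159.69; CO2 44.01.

39.8 %

n(Fe2O3) = 440.3 / 159.69 = 2.757 mol
n(CO) = 11.70 mol
n/ν → Fe2O3: 2.757, CO: 3.900; Fe2O3 is limiting.
theoretical n(CO2) = (3/1) × 2.757 = 8.271 mol → 364.0 g
% yield = 145 / 364.0 × 100 = 39.84 %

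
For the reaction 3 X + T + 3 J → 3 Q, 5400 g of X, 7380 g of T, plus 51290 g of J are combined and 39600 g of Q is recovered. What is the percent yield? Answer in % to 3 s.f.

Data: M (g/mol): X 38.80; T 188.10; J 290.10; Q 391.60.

85.9 %

n(X) = 5400 / 38.80 = 139.2 mol
n(T) = 7380 / 188.10 = 39.23 mol
n(J) = 51290 / 290.10 = 176.8 mol
n/ν for X = 139.2/3 = 46.40
n/ν for T = 39.23/1 = 39.23
n/ν for J = 176.8/3 = 58.93
Smallest n/ν is T → limiting reagent.
theoretical n(Q) = (3/1) × 39.23 = 117.7 mol → 46090 g
% yield = 39600 / 46090 × 100 = 85.92 %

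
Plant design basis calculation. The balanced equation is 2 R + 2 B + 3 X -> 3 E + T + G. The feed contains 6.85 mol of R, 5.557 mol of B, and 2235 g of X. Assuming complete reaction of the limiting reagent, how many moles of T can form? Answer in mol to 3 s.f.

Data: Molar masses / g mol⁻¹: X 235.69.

2.78 mol

n(R) = 6.850 mol
n(B) = 5.557 mol
n(X) = 2235 / 235.69 = 9.483 mol
n/ν for R = 6.850/2 = 3.425
n/ν for B = 5.557/2 = 2.779
n/ν for X = 9.483/3 = 3.161
Smallest n/ν is B → limiting reagent.
n(T) = (1/2) × 5.557 = 2.779 mol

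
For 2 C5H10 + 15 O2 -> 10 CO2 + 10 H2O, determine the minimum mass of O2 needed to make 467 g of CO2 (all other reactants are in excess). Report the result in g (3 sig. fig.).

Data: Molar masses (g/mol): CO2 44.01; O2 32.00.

509 g

n(CO2) = 467 / 44.01 = 10.61 mol
n(O2) = (15/10) × 10.61 = 15.92 mol
mass = 15.92 × 32.00 = 509.4 g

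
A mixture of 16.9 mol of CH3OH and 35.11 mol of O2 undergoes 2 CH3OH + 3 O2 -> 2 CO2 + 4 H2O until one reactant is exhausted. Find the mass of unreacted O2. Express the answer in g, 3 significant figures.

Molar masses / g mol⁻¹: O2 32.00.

n(CH3OH) = 16.90 mol
n(O2) = 35.11 mol
n/ν for CH3OH = 16.90/2 = 8.450
n/ν for O2 = 35.11/3 = 11.70
Smallest n/ν is CH3OH → limiting reagent.
O2 consumed = (3/2) × 16.90 = 25.35 mol
O2 remaining = 35.11 − 25.35 = 9.760 mol
mass = 9.760 × 32.00 = 312.3 g

312 g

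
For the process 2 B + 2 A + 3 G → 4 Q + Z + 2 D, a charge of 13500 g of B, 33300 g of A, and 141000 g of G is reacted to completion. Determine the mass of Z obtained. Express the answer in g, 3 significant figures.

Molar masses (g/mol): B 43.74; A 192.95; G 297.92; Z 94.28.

8140 g

n(B) = 13500 / 43.74 = 308.6 mol
n(A) = 33300 / 192.95 = 172.6 mol
n(G) = 141000 / 297.92 = 473.3 mol
n/ν → B: 154.3, A: 86.30, G: 157.8; A is limiting.
n(Z) = (1/2) × 172.6 = 86.30 mol
mass = 86.30 × 94.28 = 8136 g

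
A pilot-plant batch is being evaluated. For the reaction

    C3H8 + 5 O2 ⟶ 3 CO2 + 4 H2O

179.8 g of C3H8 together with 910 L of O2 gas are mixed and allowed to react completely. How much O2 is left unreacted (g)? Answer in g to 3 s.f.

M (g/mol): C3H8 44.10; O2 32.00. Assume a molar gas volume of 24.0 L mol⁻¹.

n(C3H8) = 179.8 / 44.10 = 4.077 mol
n(O2) = 910.0 / 24.0 = 37.92 mol
n/ν → C3H8: 4.077, O2: 7.584; C3H8 is limiting.
O2 consumed = (5/1) × 4.077 = 20.39 mol
O2 remaining = 37.92 − 20.39 = 17.53 mol
mass = 17.53 × 32.00 = 561.0 g

561 g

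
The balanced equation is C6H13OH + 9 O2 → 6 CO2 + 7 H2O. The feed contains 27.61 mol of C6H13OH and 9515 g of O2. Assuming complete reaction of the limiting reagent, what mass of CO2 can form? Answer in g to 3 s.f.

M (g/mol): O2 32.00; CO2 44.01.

7290 g

n(C6H13OH) = 27.61 mol
n(O2) = 9515 / 32.00 = 297.3 mol
n/ν → C6H13OH: 27.61, O2: 33.03; C6H13OH is limiting.
n(CO2) = (6/1) × 27.61 = 165.7 mol
mass = 165.7 × 44.01 = 7292 g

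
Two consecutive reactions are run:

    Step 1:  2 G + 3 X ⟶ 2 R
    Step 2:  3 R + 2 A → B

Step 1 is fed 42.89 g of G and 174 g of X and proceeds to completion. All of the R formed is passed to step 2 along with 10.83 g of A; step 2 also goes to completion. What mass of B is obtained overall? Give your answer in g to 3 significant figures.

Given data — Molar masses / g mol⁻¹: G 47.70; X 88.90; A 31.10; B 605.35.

105 g

Step 1:
n(G) = 42.89 / 47.70 = 0.8992 mol
n(X) = 174.0 / 88.90 = 1.957 mol
n/ν → G: 0.4496, X: 0.6523; G is limiting.
n(R) produced = (2/2) × 0.8992 = 0.8992 mol
Step 2:
n(R) available = 0.8992 mol
n(A) = 10.83 / 31.10 = 0.3482 mol
n/ν → R: 0.2997, A: 0.1741; A is limiting.
n(B) = (1/2) × 0.3482 = 0.1741 mol
mass = 0.1741 × 605.35 = 105.4 g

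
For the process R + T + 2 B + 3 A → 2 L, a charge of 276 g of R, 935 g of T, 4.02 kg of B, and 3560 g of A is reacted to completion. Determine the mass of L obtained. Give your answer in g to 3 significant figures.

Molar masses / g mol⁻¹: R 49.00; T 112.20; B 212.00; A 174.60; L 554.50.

6250 g

n(R) = 276.0 / 49.00 = 5.633 mol
n(T) = 935.0 / 112.20 = 8.333 mol
n(B) = 4.020×1000 / 212.00 = 18.96 mol
n(A) = 3560 / 174.60 = 20.39 mol
n/ν → R: 5.633, T: 8.333, B: 9.480, A: 6.797; R is limiting.
n(L) = (2/1) × 5.633 = 11.27 mol
mass = 11.27 × 554.50 = 6249 g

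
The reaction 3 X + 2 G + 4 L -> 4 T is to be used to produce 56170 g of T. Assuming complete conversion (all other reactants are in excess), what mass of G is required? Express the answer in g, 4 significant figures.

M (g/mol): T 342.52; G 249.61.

n(T) = 56170 / 342.52 = 164.0 mol
n(G) = (2/4) × 164.0 = 82.00 mol
mass = 82.00 × 249.61 = 20470 g

20470 g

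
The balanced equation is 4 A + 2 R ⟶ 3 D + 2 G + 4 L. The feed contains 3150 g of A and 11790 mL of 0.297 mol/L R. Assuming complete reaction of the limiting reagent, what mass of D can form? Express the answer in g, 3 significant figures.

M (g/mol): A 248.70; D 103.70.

545 g

n(A) = 3150 / 248.70 = 12.67 mol
n(R) = 0.297 × 11790/1000 = 3.502 mol
n/ν for A = 12.67/4 = 3.168
n/ν for R = 3.502/2 = 1.751
Smallest n/ν is R → limiting reagent.
n(D) = (3/2) × 3.502 = 5.253 mol
mass = 5.253 × 103.70 = 544.7 g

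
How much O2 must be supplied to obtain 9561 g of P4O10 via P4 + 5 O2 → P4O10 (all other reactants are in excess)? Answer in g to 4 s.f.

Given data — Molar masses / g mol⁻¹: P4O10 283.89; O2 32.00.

5389 g

n(P4O10) = 9561 / 283.89 = 33.68 mol
n(O2) = (5/1) × 33.68 = 168.4 mol
mass = 168.4 × 32.00 = 5389 g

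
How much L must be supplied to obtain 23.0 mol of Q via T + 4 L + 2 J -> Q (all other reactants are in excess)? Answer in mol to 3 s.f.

92.0 mol

n(Q) = 23.00 mol
n(L) = (4/1) × 23.00 = 92.00 mol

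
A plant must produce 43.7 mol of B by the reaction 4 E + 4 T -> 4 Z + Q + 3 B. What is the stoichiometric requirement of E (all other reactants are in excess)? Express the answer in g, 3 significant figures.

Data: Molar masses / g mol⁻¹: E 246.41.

14400 g

n(B) = 43.70 mol
n(E) = (4/3) × 43.70 = 58.27 mol
mass = 58.27 × 246.41 = 14360 g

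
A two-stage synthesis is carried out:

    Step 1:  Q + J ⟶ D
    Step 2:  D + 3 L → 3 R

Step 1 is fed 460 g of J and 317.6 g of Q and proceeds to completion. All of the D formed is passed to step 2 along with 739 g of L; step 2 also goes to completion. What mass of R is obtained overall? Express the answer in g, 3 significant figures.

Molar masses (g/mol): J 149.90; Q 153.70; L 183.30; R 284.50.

Step 1:
n(J) = 460.0 / 149.90 = 3.069 mol
n(Q) = 317.6 / 153.70 = 2.066 mol
n/ν for J = 3.069/1 = 3.069
n/ν for Q = 2.066/1 = 2.066
Smallest n/ν is Q → limiting reagent.
n(D) produced = (1/1) × 2.066 = 2.066 mol
Step 2:
n(D) available = 2.066 mol
n(L) = 739.0 / 183.30 = 4.032 mol
n/ν for D = 2.066/1 = 2.066
n/ν for L = 4.032/3 = 1.344
Smallest n/ν is L → limiting reagent.
n(R) = (3/3) × 4.032 = 4.032 mol
mass = 4.032 × 284.50 = 1147 g

1150 g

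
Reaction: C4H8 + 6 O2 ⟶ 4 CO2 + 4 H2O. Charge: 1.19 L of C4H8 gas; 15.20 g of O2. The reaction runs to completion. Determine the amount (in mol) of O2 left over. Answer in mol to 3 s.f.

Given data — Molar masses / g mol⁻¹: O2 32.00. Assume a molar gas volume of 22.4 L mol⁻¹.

n(C4H8) = 1.190 / 22.4 = 0.05313 mol
n(O2) = 15.20 / 32.00 = 0.4750 mol
n/ν for C4H8 = 0.05313/1 = 0.05313
n/ν for O2 = 0.4750/6 = 0.07917
Smallest n/ν is C4H8 → limiting reagent.
O2 consumed = (6/1) × 0.05313 = 0.3188 mol
O2 remaining = 0.4750 − 0.3188 = 0.1562 mol

0.156 mol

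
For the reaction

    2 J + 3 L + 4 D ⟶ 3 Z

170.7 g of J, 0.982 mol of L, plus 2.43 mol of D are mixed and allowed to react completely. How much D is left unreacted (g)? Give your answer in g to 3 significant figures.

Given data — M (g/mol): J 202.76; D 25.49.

28.6 g

n(J) = 170.7 / 202.76 = 0.8419 mol
n(L) = 0.9820 mol
n(D) = 2.430 mol
n/ν → J: 0.4210, L: 0.3273, D: 0.6075; L is limiting.
D consumed = (4/3) × 0.9820 = 1.309 mol
D remaining = 2.430 − 1.309 = 1.121 mol
mass = 1.121 × 25.49 = 28.57 g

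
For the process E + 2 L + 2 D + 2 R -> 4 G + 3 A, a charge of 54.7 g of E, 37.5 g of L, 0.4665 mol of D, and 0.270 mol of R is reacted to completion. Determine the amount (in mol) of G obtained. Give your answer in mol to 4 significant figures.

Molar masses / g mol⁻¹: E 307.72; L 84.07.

n(E) = 54.70 / 307.72 = 0.1778 mol
n(L) = 37.50 / 84.07 = 0.4461 mol
n(D) = 0.4665 mol
n(R) = 0.2700 mol
n/ν for E = 0.1778/1 = 0.1778
n/ν for L = 0.4461/2 = 0.2231
n/ν for D = 0.4665/2 = 0.2333
n/ν for R = 0.2700/2 = 0.1350
Smallest n/ν is R → limiting reagent.
n(G) = (4/2) × 0.2700 = 0.5400 mol

0.5400 mol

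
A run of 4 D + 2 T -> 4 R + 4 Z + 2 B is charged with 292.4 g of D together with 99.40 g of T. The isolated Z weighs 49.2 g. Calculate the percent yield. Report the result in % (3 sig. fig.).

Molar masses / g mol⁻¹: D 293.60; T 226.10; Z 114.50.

n(D) = 292.4 / 293.60 = 0.9959 mol
n(T) = 99.40 / 226.10 = 0.4396 mol
n/ν for D = 0.9959/4 = 0.2490
n/ν for T = 0.4396/2 = 0.2198
Smallest n/ν is T → limiting reagent.
theoretical n(Z) = (4/2) × 0.4396 = 0.8792 mol → 100.7 g
% yield = 49.2 / 100.7 × 100 = 48.86 %

48.9 %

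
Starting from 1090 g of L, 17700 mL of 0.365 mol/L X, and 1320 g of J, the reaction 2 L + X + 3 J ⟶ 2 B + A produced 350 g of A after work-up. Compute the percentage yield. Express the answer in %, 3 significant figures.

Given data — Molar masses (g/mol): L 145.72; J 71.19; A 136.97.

n(L) = 1090 / 145.72 = 7.480 mol
n(X) = 0.365 × 17700/1000 = 6.461 mol
n(J) = 1320 / 71.19 = 18.54 mol
n/ν for L = 7.480/2 = 3.740
n/ν for X = 6.461/1 = 6.461
n/ν for J = 18.54/3 = 6.180
Smallest n/ν is L → limiting reagent.
theoretical n(A) = (1/2) × 7.480 = 3.740 mol → 512.3 g
% yield = 350 / 512.3 × 100 = 68.32 %

68.3 %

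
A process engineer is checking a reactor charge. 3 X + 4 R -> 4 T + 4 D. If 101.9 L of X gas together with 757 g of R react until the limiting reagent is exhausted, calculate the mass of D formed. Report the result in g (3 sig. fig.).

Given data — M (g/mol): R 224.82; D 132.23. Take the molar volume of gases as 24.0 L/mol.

445 g

n(X) = 101.9 / 24.0 = 4.246 mol
n(R) = 757.0 / 224.82 = 3.367 mol
n/ν → X: 1.415, R: 0.8418; R is limiting.
n(D) = (4/4) × 3.367 = 3.367 mol
mass = 3.367 × 132.23 = 445.2 g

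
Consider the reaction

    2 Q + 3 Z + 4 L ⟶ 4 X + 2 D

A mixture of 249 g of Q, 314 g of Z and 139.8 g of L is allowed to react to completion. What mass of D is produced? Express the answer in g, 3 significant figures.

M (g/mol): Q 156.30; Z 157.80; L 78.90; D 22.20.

n(Q) = 249.0 / 156.30 = 1.593 mol
n(Z) = 314.0 / 157.80 = 1.990 mol
n(L) = 139.8 / 78.90 = 1.772 mol
n/ν → Q: 0.7965, Z: 0.6633, L: 0.4430; L is limiting.
n(D) = (2/4) × 1.772 = 0.8860 mol
mass = 0.8860 × 22.20 = 19.67 g

19.7 g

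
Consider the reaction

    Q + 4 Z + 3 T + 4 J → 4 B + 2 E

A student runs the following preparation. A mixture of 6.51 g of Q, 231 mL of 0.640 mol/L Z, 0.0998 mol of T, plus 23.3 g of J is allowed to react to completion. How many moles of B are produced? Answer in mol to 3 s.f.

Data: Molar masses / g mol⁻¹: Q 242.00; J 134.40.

0.108 mol

n(Q) = 6.510 / 242.00 = 0.02690 mol
n(Z) = 0.640 × 231.0/1000 = 0.1478 mol
n(T) = 0.09980 mol
n(J) = 23.30 / 134.40 = 0.1734 mol
n/ν for Q = 0.02690/1 = 0.02690
n/ν for Z = 0.1478/4 = 0.03695
n/ν for T = 0.09980/3 = 0.03327
n/ν for J = 0.1734/4 = 0.04335
Smallest n/ν is Q → limiting reagent.
n(B) = (4/1) × 0.02690 = 0.1076 mol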